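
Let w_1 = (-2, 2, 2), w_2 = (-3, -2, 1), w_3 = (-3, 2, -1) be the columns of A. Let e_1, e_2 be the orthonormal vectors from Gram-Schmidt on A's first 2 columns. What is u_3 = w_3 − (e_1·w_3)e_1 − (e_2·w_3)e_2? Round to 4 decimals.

w_1 = (-2, 2, 2); ‖w_1‖ = 3.4641, so e_1 = (-0.5774, 0.5774, 0.5774).
e_1·w_2 = (-0.5774)·(-3) + 0.5774·(-2) + 0.5774·1 = 1.1547.
u_2 = w_2 − 1.1547·e_1 = (-2.3333, -2.6667, 0.3333).
‖u_2‖ = 3.5590, so e_2 = (-0.6556, -0.7493, 0.0937).
e_1·w_3 = (-0.5774)·(-3) + 0.5774·2 + 0.5774·(-1) = 2.3094; e_2·w_3 = (-0.6556)·(-3) + (-0.7493)·2 + 0.0937·(-1) = 0.3746.
u_3 = w_3 − 2.3094·e_1 − 0.3746·e_2 = (-1.4211, 0.9474, -2.3684).

u_3 = (-1.4211, 0.9474, -2.3684)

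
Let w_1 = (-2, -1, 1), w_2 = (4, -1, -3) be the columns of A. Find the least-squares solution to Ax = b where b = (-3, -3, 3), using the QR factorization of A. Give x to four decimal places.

w_1 = (-2, -1, 1); ‖w_1‖ = 2.4495, so q_1 = (-0.8165, -0.4082, 0.4082).
q_1·w_2 = (-0.8165)·4 + (-0.4082)·(-1) + 0.4082·(-3) = -4.0825.
u_2 = w_2 + 4.0825·q_1 = (0.6667, -2.6667, -1.3333).
‖u_2‖ = 3.0551, so q_2 = (0.2182, -0.8729, -0.4364).
Qᵀb = (4.8990, 0.6547).
Back-substitute: x_2 = 0.6547/3.0551 = 0.2143.
x_1 = (4.8990 + 4.0825·0.2143)/2.4495 = 2.3571.

x = (2.3571, 0.2143)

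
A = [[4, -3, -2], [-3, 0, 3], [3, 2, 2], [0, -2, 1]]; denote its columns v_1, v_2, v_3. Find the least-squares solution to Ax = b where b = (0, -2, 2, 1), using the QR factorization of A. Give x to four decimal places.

v_1 = (4, -3, 3, 0); ‖v_1‖ = 5.8310, so e_1 = (0.6860, -0.5145, 0.5145, 0.0000).
e_1·v_2 = 0.6860·(-3) + (-0.5145)·0 + 0.5145·2 + 0.0000·(-2) = -1.0290.
u_2 = v_2 + 1.0290·e_1 = (-2.2941, -0.5294, 2.5294, -2.0000).
‖u_2‖ = 3.9926, so e_2 = (-0.5746, -0.1326, 0.6335, -0.5009).
e_1·v_3 = 0.6860·(-2) + (-0.5145)·3 + 0.5145·2 + 0.0000·1 = -1.8865; e_2·v_3 = (-0.5746)·(-2) + (-0.1326)·3 + 0.6335·2 + (-0.5009)·1 = 1.5175.
u_3 = v_3 + 1.8865·e_1 − 1.5175·e_2 = (0.1661, 2.2306, 2.0092, 1.7601).
‖u_3‖ = 3.4840, so e_3 = (0.0477, 0.6402, 0.5767, 0.5052).
Qᵀb = (2.0580, 1.0313, 0.3781).
Back-substitute: x_3 = 0.3781/3.4840 = 0.1085.
x_2 = (1.0313 − 1.5175·0.1085)/3.9926 = 0.2171.
x_1 = (2.0580 + 1.0290·0.2171 + 1.8865·0.1085)/5.8310 = 0.4264.

x = (0.4264, 0.2171, 0.1085)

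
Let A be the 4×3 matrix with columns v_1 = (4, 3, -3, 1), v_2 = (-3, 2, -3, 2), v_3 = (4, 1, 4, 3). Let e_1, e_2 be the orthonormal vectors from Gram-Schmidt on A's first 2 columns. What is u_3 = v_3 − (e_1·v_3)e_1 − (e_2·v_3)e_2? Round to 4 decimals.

v_1 = (4, 3, -3, 1); ‖v_1‖ = 5.9161, so e_1 = (0.6761, 0.5071, -0.5071, 0.1690).
e_1·v_2 = 0.6761·(-3) + 0.5071·2 + (-0.5071)·(-3) + 0.1690·2 = 0.8452.
u_2 = v_2 − 0.8452·e_1 = (-3.5714, 1.5714, -2.5714, 1.8571).
‖u_2‖ = 5.0285, so e_2 = (-0.7102, 0.3125, -0.5114, 0.3693).
e_1·v_3 = 0.6761·4 + 0.5071·1 + (-0.5071)·4 + 0.1690·3 = 1.6903; e_2·v_3 = (-0.7102)·4 + 0.3125·1 + (-0.5114)·4 + 0.3693·3 = -3.4660.
u_3 = v_3 − 1.6903·e_1 + 3.4660·e_2 = (0.3955, 1.2260, 3.0847, 3.9944).

u_3 = (0.3955, 1.2260, 3.0847, 3.9944)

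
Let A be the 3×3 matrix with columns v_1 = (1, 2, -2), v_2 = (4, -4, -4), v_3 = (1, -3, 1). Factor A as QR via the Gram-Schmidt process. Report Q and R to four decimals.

v_1 = (1, 2, -2); ‖v_1‖ = 3.0000, so e_1 = (0.3333, 0.6667, -0.6667).
e_1·v_2 = 0.3333·4 + 0.6667·(-4) + (-0.6667)·(-4) = 1.3333.
u_2 = v_2 − 1.3333·e_1 = (3.5556, -4.8889, -3.1111).
‖u_2‖ = 6.7987, so e_2 = (0.5230, -0.7191, -0.4576).
e_1·v_3 = 0.3333·1 + 0.6667·(-3) + (-0.6667)·1 = -2.3333; e_2·v_3 = 0.5230·1 + (-0.7191)·(-3) + (-0.4576)·1 = 2.2226.
u_3 = v_3 + 2.3333·e_1 − 2.2226·e_2 = (0.6154, 0.1538, 0.4615).
‖u_3‖ = 0.7845, so e_3 = (0.7845, 0.1961, 0.5883).

Q = [[0.3333, 0.5230, 0.7845], [0.6667, -0.7191, 0.1961], [-0.6667, -0.4576, 0.5883]], R = [[3.0000, 1.3333, -2.3333], [0.0000, 6.7987, 2.2226], [0.0000, 0.0000, 0.7845]]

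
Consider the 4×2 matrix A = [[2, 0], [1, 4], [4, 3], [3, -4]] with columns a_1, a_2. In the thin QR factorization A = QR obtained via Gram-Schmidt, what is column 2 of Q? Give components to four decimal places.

a_1 = (2, 1, 4, 3); ‖a_1‖ = 5.4772, so e_1 = (0.3651, 0.1826, 0.7303, 0.5477).
e_1·a_2 = 0.3651·0 + 0.1826·4 + 0.7303·3 + 0.5477·(-4) = 0.7303.
u_2 = a_2 − 0.7303·e_1 = (-0.2667, 3.8667, 2.4667, -4.4000).
‖u_2‖ = 6.3613, so e_2 = (-0.0419, 0.6078, 0.3878, -0.6917).

e_2 = (-0.0419, 0.6078, 0.3878, -0.6917)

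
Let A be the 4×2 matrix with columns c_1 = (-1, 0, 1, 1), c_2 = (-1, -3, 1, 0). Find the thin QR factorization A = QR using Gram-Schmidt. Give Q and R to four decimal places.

c_1 = (-1, 0, 1, 1); ‖c_1‖ = 1.7321, so q_1 = (-0.5774, 0.0000, 0.5774, 0.5774).
q_1·c_2 = (-0.5774)·(-1) + 0.0000·(-3) + 0.5774·1 + 0.5774·0 = 1.1547.
u_2 = c_2 − 1.1547·q_1 = (-0.3333, -3.0000, 0.3333, -0.6667).
‖u_2‖ = 3.1091, so q_2 = (-0.1072, -0.9649, 0.1072, -0.2144).

Q = [[-0.5774, -0.1072], [0.0000, -0.9649], [0.5774, 0.1072], [0.5774, -0.2144]], R = [[1.7321, 1.1547], [0.0000, 3.1091]]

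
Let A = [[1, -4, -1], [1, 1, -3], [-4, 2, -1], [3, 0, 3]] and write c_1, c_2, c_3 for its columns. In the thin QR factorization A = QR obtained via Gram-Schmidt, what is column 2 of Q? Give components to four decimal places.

c_1 = (1, 1, -4, 3); ‖c_1‖ = 5.1962, so q_1 = (0.1925, 0.1925, -0.7698, 0.5774).
q_1·c_2 = 0.1925·(-4) + 0.1925·1 + (-0.7698)·2 + 0.5774·0 = -2.1170.
u_2 = c_2 + 2.1170·q_1 = (-3.5926, 1.4074, 0.3704, 1.2222).
‖u_2‖ = 4.0643, so q_2 = (-0.8839, 0.3463, 0.0911, 0.3007).

q_2 = (-0.8839, 0.3463, 0.0911, 0.3007)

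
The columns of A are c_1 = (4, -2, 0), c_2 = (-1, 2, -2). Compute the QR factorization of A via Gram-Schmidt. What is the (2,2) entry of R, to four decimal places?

c_1 = (4, -2, 0); ‖c_1‖ = 4.4721, so e_1 = (0.8944, -0.4472, 0.0000).
e_1·c_2 = 0.8944·(-1) + (-0.4472)·2 + 0.0000·(-2) = -1.7889.
u_2 = c_2 + 1.7889·e_1 = (0.6000, 1.2000, -2.0000).
r_{22} = ‖u_2‖ = 2.4083.

r_{22} = 2.4083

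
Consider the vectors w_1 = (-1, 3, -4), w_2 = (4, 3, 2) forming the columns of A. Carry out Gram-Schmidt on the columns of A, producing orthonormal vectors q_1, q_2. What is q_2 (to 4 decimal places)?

q_1 = w_1/‖w_1‖ = (-1, 3, -4)/5.0990 = (-0.1961, 0.5883, -0.7845).
r_{12} = q_1·w_2 = -0.5883.
u_2 = w_2 + 0.5883·q_1 = (3.8846, 3.3462, 1.5385).
‖u_2‖ = 5.3529, so q_2 = (0.7257, 0.6251, 0.2874).

q_2 = (0.7257, 0.6251, 0.2874)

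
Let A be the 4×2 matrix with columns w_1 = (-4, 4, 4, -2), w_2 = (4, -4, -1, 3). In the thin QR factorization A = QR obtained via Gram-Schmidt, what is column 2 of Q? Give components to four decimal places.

e_1 = w_1/‖w_1‖ = (-4, 4, 4, -2)/7.2111 = (-0.5547, 0.5547, 0.5547, -0.2774).
r_{12} = e_1·w_2 = -5.8244.
u_2 = w_2 + 5.8244·e_1 = (0.7692, -0.7692, 2.2308, 1.3846).
‖u_2‖ = 2.8420, so e_2 = (0.2707, -0.2707, 0.7849, 0.4872).

e_2 = (0.2707, -0.2707, 0.7849, 0.4872)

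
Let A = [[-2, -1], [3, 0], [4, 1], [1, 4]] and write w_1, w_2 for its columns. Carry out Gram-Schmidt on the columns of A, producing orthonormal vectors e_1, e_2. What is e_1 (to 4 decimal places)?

w_1 = (-2, 3, 4, 1); ‖w_1‖ = 5.4772, so e_1 = (-0.3651, 0.5477, 0.7303, 0.1826).

e_1 = (-0.3651, 0.5477, 0.7303, 0.1826)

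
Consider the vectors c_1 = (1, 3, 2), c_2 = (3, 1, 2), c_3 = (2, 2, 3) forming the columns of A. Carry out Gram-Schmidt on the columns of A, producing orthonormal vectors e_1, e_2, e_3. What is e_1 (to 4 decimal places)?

c_1 = (1, 3, 2); ‖c_1‖ = 3.7417, so e_1 = (0.2673, 0.8018, 0.5345).

e_1 = (0.2673, 0.8018, 0.5345)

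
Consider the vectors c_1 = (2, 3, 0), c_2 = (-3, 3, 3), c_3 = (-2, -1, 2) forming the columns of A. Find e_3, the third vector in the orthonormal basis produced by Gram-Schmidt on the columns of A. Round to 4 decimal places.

e_3 = (0.4867, -0.3244, 0.8111)

e_1 = c_1/‖c_1‖ = (2, 3, 0)/3.6056 = (0.5547, 0.8321, 0.0000).
r_{12} = e_1·c_2 = 0.8321.
u_2 = c_2 − 0.8321·e_1 = (-3.4615, 2.3077, 3.0000).
‖u_2‖ = 5.1291, so e_2 = (-0.6749, 0.4499, 0.5849).
r_{13} = e_1·c_3 = -1.9415; r_{23} = e_2·c_3 = 2.0696.
u_3 = c_3 + 1.9415·e_1 − 2.0696·e_2 = (0.4737, -0.3158, 0.7895).
‖u_3‖ = 0.9733, so e_3 = (0.4867, -0.3244, 0.8111).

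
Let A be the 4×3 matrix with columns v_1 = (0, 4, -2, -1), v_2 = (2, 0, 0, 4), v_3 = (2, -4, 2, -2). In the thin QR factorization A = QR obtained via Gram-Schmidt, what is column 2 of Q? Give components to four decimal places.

v_1 = (0, 4, -2, -1); ‖v_1‖ = 4.5826, so q_1 = (0.0000, 0.8729, -0.4364, -0.2182).
q_1·v_2 = 0.0000·2 + 0.8729·0 + (-0.4364)·0 + (-0.2182)·4 = -0.8729.
u_2 = v_2 + 0.8729·q_1 = (2.0000, 0.7619, -0.3810, 3.8095).
‖u_2‖ = 4.3861, so q_2 = (0.4560, 0.1737, -0.0869, 0.8685).

q_2 = (0.4560, 0.1737, -0.0869, 0.8685)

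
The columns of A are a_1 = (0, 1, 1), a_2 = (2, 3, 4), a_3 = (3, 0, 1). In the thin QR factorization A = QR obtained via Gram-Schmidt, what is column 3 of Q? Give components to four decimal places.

e_3 = (0.3333, 0.6667, -0.6667)

e_1 = a_1/‖a_1‖ = (0, 1, 1)/1.4142 = (0.0000, 0.7071, 0.7071).
r_{12} = e_1·a_2 = 4.9497.
u_2 = a_2 − 4.9497·e_1 = (2.0000, -0.5000, 0.5000).
‖u_2‖ = 2.1213, so e_2 = (0.9428, -0.2357, 0.2357).
r_{13} = e_1·a_3 = 0.7071; r_{23} = e_2·a_3 = 3.0641.
u_3 = a_3 − 0.7071·e_1 − 3.0641·e_2 = (0.1111, 0.2222, -0.2222).
‖u_3‖ = 0.3333, so e_3 = (0.3333, 0.6667, -0.6667).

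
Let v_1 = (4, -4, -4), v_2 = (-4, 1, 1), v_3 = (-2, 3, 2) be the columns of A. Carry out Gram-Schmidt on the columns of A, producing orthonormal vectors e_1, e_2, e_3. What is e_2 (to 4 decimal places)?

e_2 = (-0.8165, -0.4082, -0.4082)

v_1 = (4, -4, -4); ‖v_1‖ = 6.9282, so e_1 = (0.5774, -0.5774, -0.5774).
e_1·v_2 = 0.5774·(-4) + (-0.5774)·1 + (-0.5774)·1 = -3.4641.
u_2 = v_2 + 3.4641·e_1 = (-2.0000, -1.0000, -1.0000).
‖u_2‖ = 2.4495, so e_2 = (-0.8165, -0.4082, -0.4082).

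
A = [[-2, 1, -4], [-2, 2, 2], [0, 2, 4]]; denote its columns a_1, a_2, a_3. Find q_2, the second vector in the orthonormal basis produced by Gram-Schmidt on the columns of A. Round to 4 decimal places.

a_1 = (-2, -2, 0); ‖a_1‖ = 2.8284, so q_1 = (-0.7071, -0.7071, 0.0000).
q_1·a_2 = (-0.7071)·1 + (-0.7071)·2 + 0.0000·2 = -2.1213.
u_2 = a_2 + 2.1213·q_1 = (-0.5000, 0.5000, 2.0000).
‖u_2‖ = 2.1213, so q_2 = (-0.2357, 0.2357, 0.9428).

q_2 = (-0.2357, 0.2357, 0.9428)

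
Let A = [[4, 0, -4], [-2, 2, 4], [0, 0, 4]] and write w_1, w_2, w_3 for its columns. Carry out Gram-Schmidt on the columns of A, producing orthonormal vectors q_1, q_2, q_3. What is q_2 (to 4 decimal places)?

q_1 = w_1/‖w_1‖ = (4, -2, 0)/4.4721 = (0.8944, -0.4472, 0.0000).
r_{12} = q_1·w_2 = -0.8944.
u_2 = w_2 + 0.8944·q_1 = (0.8000, 1.6000, 0.0000).
‖u_2‖ = 1.7889, so q_2 = (0.4472, 0.8944, 0.0000).

q_2 = (0.4472, 0.8944, 0.0000)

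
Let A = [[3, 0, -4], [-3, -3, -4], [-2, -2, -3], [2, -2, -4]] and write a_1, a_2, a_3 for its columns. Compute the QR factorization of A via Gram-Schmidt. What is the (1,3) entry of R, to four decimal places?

r_{13} = -0.3922

a_1 = (3, -3, -2, 2); ‖a_1‖ = 5.0990, so e_1 = (0.5883, -0.5883, -0.3922, 0.3922).
r_{13} = e_1·a_3 = -0.3922.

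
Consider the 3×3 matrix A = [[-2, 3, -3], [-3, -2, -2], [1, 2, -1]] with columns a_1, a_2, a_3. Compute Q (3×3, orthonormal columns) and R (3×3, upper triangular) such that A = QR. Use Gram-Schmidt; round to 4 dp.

Q = [[-0.5345, 0.8037, 0.2615], [-0.8018, -0.3844, -0.4576], [0.2673, 0.4543, -0.8498]], R = [[3.7417, 0.5345, 2.9399], [0.0000, 4.0883, -2.0966], [0.0000, 0.0000, 0.9806]]

e_1 = a_1/‖a_1‖ = (-2, -3, 1)/3.7417 = (-0.5345, -0.8018, 0.2673).
r_{12} = e_1·a_2 = 0.5345.
u_2 = a_2 − 0.5345·e_1 = (3.2857, -1.5714, 1.8571).
‖u_2‖ = 4.0883, so e_2 = (0.8037, -0.3844, 0.4543).
r_{13} = e_1·a_3 = 2.9399; r_{23} = e_2·a_3 = -2.0966.
u_3 = a_3 − 2.9399·e_1 + 2.0966·e_2 = (0.2564, -0.4487, -0.8333).
‖u_3‖ = 0.9806, so e_3 = (0.2615, -0.4576, -0.8498).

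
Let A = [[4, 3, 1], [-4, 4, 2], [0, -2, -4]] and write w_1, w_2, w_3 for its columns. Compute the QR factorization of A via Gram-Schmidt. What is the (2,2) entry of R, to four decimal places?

w_1 = (4, -4, 0); ‖w_1‖ = 5.6569, so q_1 = (0.7071, -0.7071, 0.0000).
q_1·w_2 = 0.7071·3 + (-0.7071)·4 + 0.0000·(-2) = -0.7071.
u_2 = w_2 + 0.7071·q_1 = (3.5000, 3.5000, -2.0000).
r_{22} = ‖u_2‖ = 5.3385.

r_{22} = 5.3385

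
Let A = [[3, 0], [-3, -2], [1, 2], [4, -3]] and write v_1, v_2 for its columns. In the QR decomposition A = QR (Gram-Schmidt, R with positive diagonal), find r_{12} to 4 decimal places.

e_1 = v_1/‖v_1‖ = (3, -3, 1, 4)/5.9161 = (0.5071, -0.5071, 0.1690, 0.6761).
r_{12} = e_1·v_2 = -0.6761.

r_{12} = -0.6761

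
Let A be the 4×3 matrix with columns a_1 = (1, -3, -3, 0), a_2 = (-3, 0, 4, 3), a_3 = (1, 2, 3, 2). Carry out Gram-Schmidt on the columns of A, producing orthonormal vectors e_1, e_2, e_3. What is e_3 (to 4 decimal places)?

a_1 = (1, -3, -3, 0); ‖a_1‖ = 4.3589, so e_1 = (0.2294, -0.6882, -0.6882, 0.0000).
e_1·a_2 = 0.2294·(-3) + (-0.6882)·0 + (-0.6882)·4 + 0.0000·3 = -3.4412.
u_2 = a_2 + 3.4412·e_1 = (-2.2105, -2.3684, 1.6316, 3.0000).
‖u_2‖ = 4.7072, so e_2 = (-0.4696, -0.5031, 0.3466, 0.6373).
e_1·a_3 = 0.2294·1 + (-0.6882)·2 + (-0.6882)·3 + 0.0000·2 = -3.2118; e_2·a_3 = (-0.4696)·1 + (-0.5031)·2 + 0.3466·3 + 0.6373·2 = 0.8386.
u_3 = a_3 + 3.2118·e_1 − 0.8386·e_2 = (2.1306, 0.2114, 0.4988, 1.4656).
‖u_3‖ = 2.6422, so e_3 = (0.8064, 0.0800, 0.1888, 0.5547).

e_3 = (0.8064, 0.0800, 0.1888, 0.5547)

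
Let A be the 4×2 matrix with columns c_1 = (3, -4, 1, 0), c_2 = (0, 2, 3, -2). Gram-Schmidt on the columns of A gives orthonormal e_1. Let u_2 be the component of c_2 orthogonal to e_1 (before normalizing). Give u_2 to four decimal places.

u_2 = (0.5769, 1.2308, 3.1923, -2.0000)

c_1 = (3, -4, 1, 0); ‖c_1‖ = 5.0990, so e_1 = (0.5883, -0.7845, 0.1961, 0.0000).
e_1·c_2 = 0.5883·0 + (-0.7845)·2 + 0.1961·3 + 0.0000·(-2) = -0.9806.
u_2 = c_2 + 0.9806·e_1 = (0.5769, 1.2308, 3.1923, -2.0000).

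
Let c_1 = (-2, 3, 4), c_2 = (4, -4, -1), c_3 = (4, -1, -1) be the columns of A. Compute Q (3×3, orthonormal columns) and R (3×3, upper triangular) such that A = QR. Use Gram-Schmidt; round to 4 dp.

Q = [[-0.3714, 0.6469, 0.6660], [0.5571, -0.4186, 0.7172], [0.7428, 0.6374, -0.2049]], R = [[5.3852, -4.4567, -2.7854], [0.0000, 3.6246, 2.3689], [0.0000, 0.0000, 2.1517]]

q_1 = c_1/‖c_1‖ = (-2, 3, 4)/5.3852 = (-0.3714, 0.5571, 0.7428).
r_{12} = q_1·c_2 = -4.4567.
u_2 = c_2 + 4.4567·q_1 = (2.3448, -1.5172, 2.3103).
‖u_2‖ = 3.6246, so q_2 = (0.6469, -0.4186, 0.6374).
r_{13} = q_1·c_3 = -2.7854; r_{23} = q_2·c_3 = 2.3689.
u_3 = c_3 + 2.7854·q_1 − 2.3689·q_2 = (1.4331, 1.5433, -0.4409).
‖u_3‖ = 2.1517, so q_3 = (0.6660, 0.7172, -0.2049).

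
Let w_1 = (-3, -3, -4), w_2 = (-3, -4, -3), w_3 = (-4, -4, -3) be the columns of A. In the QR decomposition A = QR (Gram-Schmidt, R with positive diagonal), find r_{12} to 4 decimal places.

w_1 = (-3, -3, -4); ‖w_1‖ = 5.8310, so q_1 = (-0.5145, -0.5145, -0.6860).
r_{12} = q_1·w_2 = 5.6595.

r_{12} = 5.6595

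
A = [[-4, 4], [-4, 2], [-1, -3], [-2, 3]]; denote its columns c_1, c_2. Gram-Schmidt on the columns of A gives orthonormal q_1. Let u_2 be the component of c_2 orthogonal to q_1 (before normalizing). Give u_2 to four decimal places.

q_1 = c_1/‖c_1‖ = (-4, -4, -1, -2)/6.0828 = (-0.6576, -0.6576, -0.1644, -0.3288).
r_{12} = q_1·c_2 = -4.4388.
u_2 = c_2 + 4.4388·q_1 = (1.0811, -0.9189, -3.7297, 1.5405).

u_2 = (1.0811, -0.9189, -3.7297, 1.5405)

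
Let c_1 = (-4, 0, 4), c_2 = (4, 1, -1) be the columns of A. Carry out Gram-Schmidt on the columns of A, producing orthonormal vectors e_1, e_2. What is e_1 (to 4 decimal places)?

c_1 = (-4, 0, 4); ‖c_1‖ = 5.6569, so e_1 = (-0.7071, 0.0000, 0.7071).

e_1 = (-0.7071, 0.0000, 0.7071)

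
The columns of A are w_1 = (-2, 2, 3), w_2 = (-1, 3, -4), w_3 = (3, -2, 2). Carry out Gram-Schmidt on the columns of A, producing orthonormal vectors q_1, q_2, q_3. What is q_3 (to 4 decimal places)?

q_3 = (0.8237, 0.5330, 0.1938)

w_1 = (-2, 2, 3); ‖w_1‖ = 4.1231, so q_1 = (-0.4851, 0.4851, 0.7276).
q_1·w_2 = (-0.4851)·(-1) + 0.4851·3 + 0.7276·(-4) = -0.9701.
u_2 = w_2 + 0.9701·q_1 = (-1.4706, 3.4706, -3.2941).
‖u_2‖ = 5.0059, so q_2 = (-0.2938, 0.6933, -0.6580).
q_1·w_3 = (-0.4851)·3 + 0.4851·(-2) + 0.7276·2 = -0.9701; q_2·w_3 = (-0.2938)·3 + 0.6933·(-2) + (-0.6580)·2 = -3.5840.
u_3 = w_3 + 0.9701·q_1 + 3.5840·q_2 = (1.4765, 0.9554, 0.3474).
‖u_3‖ = 1.7927, so q_3 = (0.8237, 0.5330, 0.1938).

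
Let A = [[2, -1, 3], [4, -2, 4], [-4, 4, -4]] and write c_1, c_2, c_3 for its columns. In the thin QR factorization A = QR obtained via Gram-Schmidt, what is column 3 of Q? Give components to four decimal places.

e_3 = (0.8944, -0.4472, 0.0000)

c_1 = (2, 4, -4); ‖c_1‖ = 6.0000, so e_1 = (0.3333, 0.6667, -0.6667).
e_1·c_2 = 0.3333·(-1) + 0.6667·(-2) + (-0.6667)·4 = -4.3333.
u_2 = c_2 + 4.3333·e_1 = (0.4444, 0.8889, 1.1111).
‖u_2‖ = 1.4907, so e_2 = (0.2981, 0.5963, 0.7454).
e_1·c_3 = 0.3333·3 + 0.6667·4 + (-0.6667)·(-4) = 6.3333; e_2·c_3 = 0.2981·3 + 0.5963·4 + 0.7454·(-4) = 0.2981.
u_3 = c_3 − 6.3333·e_1 − 0.2981·e_2 = (0.8000, -0.4000, 0.0000).
‖u_3‖ = 0.8944, so e_3 = (0.8944, -0.4472, 0.0000).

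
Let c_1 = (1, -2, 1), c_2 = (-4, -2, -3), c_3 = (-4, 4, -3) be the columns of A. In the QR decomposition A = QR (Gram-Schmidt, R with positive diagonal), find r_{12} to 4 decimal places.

c_1 = (1, -2, 1); ‖c_1‖ = 2.4495, so e_1 = (0.4082, -0.8165, 0.4082).
r_{12} = e_1·c_2 = -1.2247.

r_{12} = -1.2247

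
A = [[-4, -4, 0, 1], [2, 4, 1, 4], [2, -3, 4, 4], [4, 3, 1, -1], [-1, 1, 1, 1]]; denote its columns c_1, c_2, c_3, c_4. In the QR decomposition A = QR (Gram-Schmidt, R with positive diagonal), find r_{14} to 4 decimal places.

r_{14} = 1.0932

c_1 = (-4, 2, 2, 4, -1); ‖c_1‖ = 6.4031, so e_1 = (-0.6247, 0.3123, 0.3123, 0.6247, -0.1562).
r_{14} = e_1·c_4 = 1.0932.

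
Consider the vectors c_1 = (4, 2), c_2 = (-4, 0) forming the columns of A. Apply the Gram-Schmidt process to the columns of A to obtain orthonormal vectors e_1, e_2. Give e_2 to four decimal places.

e_2 = (-0.4472, 0.8944)

c_1 = (4, 2); ‖c_1‖ = 4.4721, so e_1 = (0.8944, 0.4472).
e_1·c_2 = 0.8944·(-4) + 0.4472·0 = -3.5777.
u_2 = c_2 + 3.5777·e_1 = (-0.8000, 1.6000).
‖u_2‖ = 1.7889, so e_2 = (-0.4472, 0.8944).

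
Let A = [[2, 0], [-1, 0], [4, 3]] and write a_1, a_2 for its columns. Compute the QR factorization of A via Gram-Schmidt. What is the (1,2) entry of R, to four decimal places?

a_1 = (2, -1, 4); ‖a_1‖ = 4.5826, so e_1 = (0.4364, -0.2182, 0.8729).
r_{12} = e_1·a_2 = 2.6186.

r_{12} = 2.6186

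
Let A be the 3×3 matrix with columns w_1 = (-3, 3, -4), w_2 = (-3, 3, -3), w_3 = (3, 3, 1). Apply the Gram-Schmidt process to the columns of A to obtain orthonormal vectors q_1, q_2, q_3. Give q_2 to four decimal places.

q_1 = w_1/‖w_1‖ = (-3, 3, -4)/5.8310 = (-0.5145, 0.5145, -0.6860).
r_{12} = q_1·w_2 = 5.1450.
u_2 = w_2 − 5.1450·q_1 = (-0.3529, 0.3529, 0.5294).
‖u_2‖ = 0.7276, so q_2 = (-0.4851, 0.4851, 0.7276).

q_2 = (-0.4851, 0.4851, 0.7276)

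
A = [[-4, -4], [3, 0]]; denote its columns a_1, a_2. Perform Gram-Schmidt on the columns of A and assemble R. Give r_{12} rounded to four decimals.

a_1 = (-4, 3); ‖a_1‖ = 5.0000, so q_1 = (-0.8000, 0.6000).
r_{12} = q_1·a_2 = 3.2000.

r_{12} = 3.2000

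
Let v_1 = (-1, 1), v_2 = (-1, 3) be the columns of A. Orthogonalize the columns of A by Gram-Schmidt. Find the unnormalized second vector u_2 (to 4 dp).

u_2 = (1.0000, 1.0000)

e_1 = v_1/‖v_1‖ = (-1, 1)/1.4142 = (-0.7071, 0.7071).
r_{12} = e_1·v_2 = 2.8284.
u_2 = v_2 − 2.8284·e_1 = (1.0000, 1.0000).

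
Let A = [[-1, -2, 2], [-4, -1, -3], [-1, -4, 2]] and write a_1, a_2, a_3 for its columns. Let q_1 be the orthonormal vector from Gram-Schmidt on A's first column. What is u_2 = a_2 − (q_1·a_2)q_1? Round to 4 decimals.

u_2 = (-1.4444, 1.2222, -3.4444)

q_1 = a_1/‖a_1‖ = (-1, -4, -1)/4.2426 = (-0.2357, -0.9428, -0.2357).
r_{12} = q_1·a_2 = 2.3570.
u_2 = a_2 − 2.3570·q_1 = (-1.4444, 1.2222, -3.4444).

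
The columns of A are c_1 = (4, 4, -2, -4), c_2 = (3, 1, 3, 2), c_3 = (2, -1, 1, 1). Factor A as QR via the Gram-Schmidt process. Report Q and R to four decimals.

Q = [[0.5547, 0.5945, 0.5717], [0.5547, 0.1767, -0.7714], [-0.2774, 0.6427, -0.2720], [-0.5547, 0.4499, -0.0638]], R = [[7.2111, 0.2774, -0.2774], [0.0000, 4.7878, 2.1047], [0.0000, 0.0000, 1.5790]]

c_1 = (4, 4, -2, -4); ‖c_1‖ = 7.2111, so q_1 = (0.5547, 0.5547, -0.2774, -0.5547).
q_1·c_2 = 0.5547·3 + 0.5547·1 + (-0.2774)·3 + (-0.5547)·2 = 0.2774.
u_2 = c_2 − 0.2774·q_1 = (2.8462, 0.8462, 3.0769, 2.1538).
‖u_2‖ = 4.7878, so q_2 = (0.5945, 0.1767, 0.6427, 0.4499).
q_1·c_3 = 0.5547·2 + 0.5547·(-1) + (-0.2774)·1 + (-0.5547)·1 = -0.2774; q_2·c_3 = 0.5945·2 + 0.1767·(-1) + 0.6427·1 + 0.4499·1 = 2.1047.
u_3 = c_3 + 0.2774·q_1 − 2.1047·q_2 = (0.9027, -1.2181, -0.4295, -0.1007).
‖u_3‖ = 1.5790, so q_3 = (0.5717, -0.7714, -0.2720, -0.0638).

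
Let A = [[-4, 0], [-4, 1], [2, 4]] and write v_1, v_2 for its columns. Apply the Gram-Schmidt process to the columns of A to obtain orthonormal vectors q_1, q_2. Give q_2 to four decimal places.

q_1 = v_1/‖v_1‖ = (-4, -4, 2)/6.0000 = (-0.6667, -0.6667, 0.3333).
r_{12} = q_1·v_2 = 0.6667.
u_2 = v_2 − 0.6667·q_1 = (0.4444, 1.4444, 3.7778).
‖u_2‖ = 4.0689, so q_2 = (0.1092, 0.3550, 0.9285).

q_2 = (0.1092, 0.3550, 0.9285)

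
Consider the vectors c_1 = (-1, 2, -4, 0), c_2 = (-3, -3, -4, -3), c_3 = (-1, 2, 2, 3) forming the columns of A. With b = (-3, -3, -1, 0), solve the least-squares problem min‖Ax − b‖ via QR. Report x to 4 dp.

c_1 = (-1, 2, -4, 0); ‖c_1‖ = 4.5826, so e_1 = (-0.2182, 0.4364, -0.8729, 0.0000).
e_1·c_2 = (-0.2182)·(-3) + 0.4364·(-3) + (-0.8729)·(-4) + 0.0000·(-3) = 2.8368.
u_2 = c_2 − 2.8368·e_1 = (-2.3810, -4.2381, -1.5238, -3.0000).
‖u_2‖ = 5.9121, so e_2 = (-0.4027, -0.7169, -0.2577, -0.5074).
e_1·c_3 = (-0.2182)·(-1) + 0.4364·2 + (-0.8729)·2 + 0.0000·3 = -0.6547; e_2·c_3 = (-0.4027)·(-1) + (-0.7169)·2 + (-0.2577)·2 + (-0.5074)·3 = -3.0688.
u_3 = c_3 + 0.6547·e_1 + 3.0688·e_2 = (-2.3787, 0.0858, 0.6376, 1.4428).
‖u_3‖ = 2.8555, so e_3 = (-0.8330, 0.0301, 0.2233, 0.5053).
Qᵀb = (0.2182, 3.6165, 2.1856).
Back-substitute: x_3 = 2.1856/2.8555 = 0.7654.
x_2 = (3.6165 + 3.0688·0.7654)/5.9121 = 1.0090.
x_1 = (0.2182 − 2.8368·1.0090 + 0.6547·0.7654)/4.5826 = -0.4677.

x = (-0.4677, 1.0090, 0.7654)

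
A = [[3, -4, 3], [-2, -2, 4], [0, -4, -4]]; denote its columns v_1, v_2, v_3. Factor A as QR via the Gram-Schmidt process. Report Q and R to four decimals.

Q = [[0.8321, -0.3864, 0.3980], [-0.5547, -0.5795, 0.5970], [0.0000, -0.7175, -0.6965]], R = [[3.6056, -2.2188, 0.2774], [0.0000, 5.5747, -0.6071], [0.0000, 0.0000, 6.3682]]

v_1 = (3, -2, 0); ‖v_1‖ = 3.6056, so q_1 = (0.8321, -0.5547, 0.0000).
q_1·v_2 = 0.8321·(-4) + (-0.5547)·(-2) + 0.0000·(-4) = -2.2188.
u_2 = v_2 + 2.2188·q_1 = (-2.1538, -3.2308, -4.0000).
‖u_2‖ = 5.5747, so q_2 = (-0.3864, -0.5795, -0.7175).
q_1·v_3 = 0.8321·3 + (-0.5547)·4 + 0.0000·(-4) = 0.2774; q_2·v_3 = (-0.3864)·3 + (-0.5795)·4 + (-0.7175)·(-4) = -0.6071.
u_3 = v_3 − 0.2774·q_1 + 0.6071·q_2 = (2.5347, 3.8020, -4.4356).
‖u_3‖ = 6.3682, so q_3 = (0.3980, 0.5970, -0.6965).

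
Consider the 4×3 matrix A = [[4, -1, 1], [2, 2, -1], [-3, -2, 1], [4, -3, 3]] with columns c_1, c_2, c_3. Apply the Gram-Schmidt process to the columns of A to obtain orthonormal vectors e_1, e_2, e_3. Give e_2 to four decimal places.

c_1 = (4, 2, -3, 4); ‖c_1‖ = 6.7082, so e_1 = (0.5963, 0.2981, -0.4472, 0.5963).
e_1·c_2 = 0.5963·(-1) + 0.2981·2 + (-0.4472)·(-2) + 0.5963·(-3) = -0.8944.
u_2 = c_2 + 0.8944·e_1 = (-0.4667, 2.2667, -2.4000, -2.4667).
‖u_2‖ = 4.1473, so e_2 = (-0.1125, 0.5465, -0.5787, -0.5948).

e_2 = (-0.1125, 0.5465, -0.5787, -0.5948)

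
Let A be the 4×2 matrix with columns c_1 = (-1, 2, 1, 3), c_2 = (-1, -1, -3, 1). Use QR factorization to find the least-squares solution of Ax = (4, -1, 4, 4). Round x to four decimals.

x = (0.6089, -0.8659)

c_1 = (-1, 2, 1, 3); ‖c_1‖ = 3.8730, so q_1 = (-0.2582, 0.5164, 0.2582, 0.7746).
q_1·c_2 = (-0.2582)·(-1) + 0.5164·(-1) + 0.2582·(-3) + 0.7746·1 = -0.2582.
u_2 = c_2 + 0.2582·q_1 = (-1.0667, -0.8667, -2.9333, 1.2000).
‖u_2‖ = 3.4545, so q_2 = (-0.3088, -0.2509, -0.8491, 0.3474).
Qᵀb = (2.5820, -2.9913).
Back-substitute: x_2 = -2.9913/3.4545 = -0.8659.
x_1 = (2.5820 + 0.2582·(-0.8659))/3.8730 = 0.6089.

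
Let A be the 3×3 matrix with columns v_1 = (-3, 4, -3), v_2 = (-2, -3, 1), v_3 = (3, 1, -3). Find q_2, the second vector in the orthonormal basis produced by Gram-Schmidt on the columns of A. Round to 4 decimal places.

v_1 = (-3, 4, -3); ‖v_1‖ = 5.8310, so q_1 = (-0.5145, 0.6860, -0.5145).
q_1·v_2 = (-0.5145)·(-2) + 0.6860·(-3) + (-0.5145)·1 = -1.5435.
u_2 = v_2 + 1.5435·q_1 = (-2.7941, -1.9412, 0.2059).
‖u_2‖ = 3.4085, so q_2 = (-0.8198, -0.5695, 0.0604).

q_2 = (-0.8198, -0.5695, 0.0604)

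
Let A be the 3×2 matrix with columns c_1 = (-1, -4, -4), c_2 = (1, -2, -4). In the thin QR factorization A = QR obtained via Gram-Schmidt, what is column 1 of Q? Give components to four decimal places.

c_1 = (-1, -4, -4); ‖c_1‖ = 5.7446, so e_1 = (-0.1741, -0.6963, -0.6963).

e_1 = (-0.1741, -0.6963, -0.6963)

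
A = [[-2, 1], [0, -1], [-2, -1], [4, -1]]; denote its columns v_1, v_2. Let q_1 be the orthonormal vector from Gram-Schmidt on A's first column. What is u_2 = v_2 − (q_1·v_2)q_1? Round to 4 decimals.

u_2 = (0.6667, -1.0000, -1.3333, -0.3333)

v_1 = (-2, 0, -2, 4); ‖v_1‖ = 4.8990, so q_1 = (-0.4082, 0.0000, -0.4082, 0.8165).
q_1·v_2 = (-0.4082)·1 + 0.0000·(-1) + (-0.4082)·(-1) + 0.8165·(-1) = -0.8165.
u_2 = v_2 + 0.8165·q_1 = (0.6667, -1.0000, -1.3333, -0.3333).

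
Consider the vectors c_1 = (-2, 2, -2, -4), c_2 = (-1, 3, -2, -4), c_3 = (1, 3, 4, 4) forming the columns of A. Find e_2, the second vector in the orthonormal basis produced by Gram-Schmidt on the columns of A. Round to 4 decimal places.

e_2 = (0.7071, 0.7071, 0.0000, 0.0000)

c_1 = (-2, 2, -2, -4); ‖c_1‖ = 5.2915, so e_1 = (-0.3780, 0.3780, -0.3780, -0.7559).
e_1·c_2 = (-0.3780)·(-1) + 0.3780·3 + (-0.3780)·(-2) + (-0.7559)·(-4) = 5.2915.
u_2 = c_2 − 5.2915·e_1 = (1.0000, 1.0000, 0.0000, 0.0000).
‖u_2‖ = 1.4142, so e_2 = (0.7071, 0.7071, 0.0000, 0.0000).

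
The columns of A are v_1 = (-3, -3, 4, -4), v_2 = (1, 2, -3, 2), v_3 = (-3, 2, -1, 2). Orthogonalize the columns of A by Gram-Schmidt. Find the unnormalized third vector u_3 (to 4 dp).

u_3 = (-1.7966, 0.8475, 1.3220, 2.0339)

v_1 = (-3, -3, 4, -4); ‖v_1‖ = 7.0711, so e_1 = (-0.4243, -0.4243, 0.5657, -0.5657).
e_1·v_2 = (-0.4243)·1 + (-0.4243)·2 + 0.5657·(-3) + (-0.5657)·2 = -4.1012.
u_2 = v_2 + 4.1012·e_1 = (-0.7400, 0.2600, -0.6800, -0.3200).
‖u_2‖ = 1.0863, so e_2 = (-0.6812, 0.2393, -0.6260, -0.2946).
e_1·v_3 = (-0.4243)·(-3) + (-0.4243)·2 + 0.5657·(-1) + (-0.5657)·2 = -1.2728; e_2·v_3 = (-0.6812)·(-3) + 0.2393·2 + (-0.6260)·(-1) + (-0.2946)·2 = 2.5592.
u_3 = v_3 + 1.2728·e_1 − 2.5592·e_2 = (-1.7966, 0.8475, 1.3220, 2.0339).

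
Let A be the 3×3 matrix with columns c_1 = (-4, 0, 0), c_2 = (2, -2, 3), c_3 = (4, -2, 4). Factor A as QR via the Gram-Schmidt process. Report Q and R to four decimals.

c_1 = (-4, 0, 0); ‖c_1‖ = 4.0000, so q_1 = (-1.0000, 0.0000, 0.0000).
q_1·c_2 = (-1.0000)·2 + 0.0000·(-2) + 0.0000·3 = -2.0000.
u_2 = c_2 + 2.0000·q_1 = (0.0000, -2.0000, 3.0000).
‖u_2‖ = 3.6056, so q_2 = (0.0000, -0.5547, 0.8321).
q_1·c_3 = (-1.0000)·4 + 0.0000·(-2) + 0.0000·4 = -4.0000; q_2·c_3 = 0.0000·4 + (-0.5547)·(-2) + 0.8321·4 = 4.4376.
u_3 = c_3 + 4.0000·q_1 − 4.4376·q_2 = (0.0000, 0.4615, 0.3077).
‖u_3‖ = 0.5547, so q_3 = (0.0000, 0.8321, 0.5547).

Q = [[-1.0000, 0.0000, 0.0000], [0.0000, -0.5547, 0.8321], [0.0000, 0.8321, 0.5547]], R = [[4.0000, -2.0000, -4.0000], [0.0000, 3.6056, 4.4376], [0.0000, 0.0000, 0.5547]]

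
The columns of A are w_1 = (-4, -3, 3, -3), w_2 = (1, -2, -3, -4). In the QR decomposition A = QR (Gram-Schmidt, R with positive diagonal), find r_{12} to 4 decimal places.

r_{12} = 0.7625

w_1 = (-4, -3, 3, -3); ‖w_1‖ = 6.5574, so q_1 = (-0.6100, -0.4575, 0.4575, -0.4575).
r_{12} = q_1·w_2 = 0.7625.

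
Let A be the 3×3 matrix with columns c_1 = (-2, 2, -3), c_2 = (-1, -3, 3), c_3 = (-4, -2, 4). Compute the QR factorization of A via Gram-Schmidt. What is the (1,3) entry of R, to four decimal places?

r_{13} = -1.9403

c_1 = (-2, 2, -3); ‖c_1‖ = 4.1231, so e_1 = (-0.4851, 0.4851, -0.7276).
r_{13} = e_1·c_3 = -1.9403.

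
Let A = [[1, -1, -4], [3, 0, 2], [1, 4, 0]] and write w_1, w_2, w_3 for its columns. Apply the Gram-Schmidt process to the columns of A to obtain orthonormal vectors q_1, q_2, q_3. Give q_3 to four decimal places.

w_1 = (1, 3, 1); ‖w_1‖ = 3.3166, so q_1 = (0.3015, 0.9045, 0.3015).
q_1·w_2 = 0.3015·(-1) + 0.9045·0 + 0.3015·4 = 0.9045.
u_2 = w_2 − 0.9045·q_1 = (-1.2727, -0.8182, 3.7273).
‖u_2‖ = 4.0227, so q_2 = (-0.3164, -0.2034, 0.9266).
q_1·w_3 = 0.3015·(-4) + 0.9045·2 + 0.3015·0 = 0.6030; q_2·w_3 = (-0.3164)·(-4) + (-0.2034)·2 + 0.9266·0 = 0.8588.
u_3 = w_3 − 0.6030·q_1 − 0.8588·q_2 = (-3.9101, 1.6292, -0.9775).
‖u_3‖ = 4.3473, so q_3 = (-0.8994, 0.3748, -0.2249).

q_3 = (-0.8994, 0.3748, -0.2249)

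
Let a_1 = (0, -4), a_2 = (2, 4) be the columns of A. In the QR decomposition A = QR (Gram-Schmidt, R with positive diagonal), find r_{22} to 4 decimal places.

a_1 = (0, -4); ‖a_1‖ = 4.0000, so e_1 = (0.0000, -1.0000).
e_1·a_2 = 0.0000·2 + (-1.0000)·4 = -4.0000.
u_2 = a_2 + 4.0000·e_1 = (2.0000, 0.0000).
r_{22} = ‖u_2‖ = 2.0000.

r_{22} = 2.0000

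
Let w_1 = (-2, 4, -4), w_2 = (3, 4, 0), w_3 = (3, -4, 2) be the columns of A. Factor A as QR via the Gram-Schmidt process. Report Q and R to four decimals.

Q = [[-0.3333, 0.7542, 0.5657], [0.6667, 0.6128, -0.4243], [-0.6667, 0.2357, -0.7071]], R = [[6.0000, 1.6667, -5.0000], [0.0000, 4.7140, 0.2828], [0.0000, 0.0000, 1.9799]]

w_1 = (-2, 4, -4); ‖w_1‖ = 6.0000, so e_1 = (-0.3333, 0.6667, -0.6667).
e_1·w_2 = (-0.3333)·3 + 0.6667·4 + (-0.6667)·0 = 1.6667.
u_2 = w_2 − 1.6667·e_1 = (3.5556, 2.8889, 1.1111).
‖u_2‖ = 4.7140, so e_2 = (0.7542, 0.6128, 0.2357).
e_1·w_3 = (-0.3333)·3 + 0.6667·(-4) + (-0.6667)·2 = -5.0000; e_2·w_3 = 0.7542·3 + 0.6128·(-4) + 0.2357·2 = 0.2828.
u_3 = w_3 + 5.0000·e_1 − 0.2828·e_2 = (1.1200, -0.8400, -1.4000).
‖u_3‖ = 1.9799, so e_3 = (0.5657, -0.4243, -0.7071).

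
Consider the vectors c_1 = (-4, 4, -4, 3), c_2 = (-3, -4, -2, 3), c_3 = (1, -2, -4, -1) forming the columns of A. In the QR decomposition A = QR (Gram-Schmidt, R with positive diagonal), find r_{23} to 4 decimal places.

r_{23} = 1.6509

c_1 = (-4, 4, -4, 3); ‖c_1‖ = 7.5498, so q_1 = (-0.5298, 0.5298, -0.5298, 0.3974).
q_1·c_2 = (-0.5298)·(-3) + 0.5298·(-4) + (-0.5298)·(-2) + 0.3974·3 = 1.7219.
u_2 = c_2 − 1.7219·q_1 = (-2.0877, -4.9123, -1.0877, 2.3158).
‖u_2‖ = 5.9190, so q_2 = (-0.3527, -0.8299, -0.1838, 0.3912).
r_{23} = q_2·c_3 = 1.6509.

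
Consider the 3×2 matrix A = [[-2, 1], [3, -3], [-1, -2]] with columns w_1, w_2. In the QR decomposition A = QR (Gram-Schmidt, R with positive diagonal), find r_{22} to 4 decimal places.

w_1 = (-2, 3, -1); ‖w_1‖ = 3.7417, so q_1 = (-0.5345, 0.8018, -0.2673).
q_1·w_2 = (-0.5345)·1 + 0.8018·(-3) + (-0.2673)·(-2) = -2.4054.
u_2 = w_2 + 2.4054·q_1 = (-0.2857, -1.0714, -2.6429).
r_{22} = ‖u_2‖ = 2.8661.

r_{22} = 2.8661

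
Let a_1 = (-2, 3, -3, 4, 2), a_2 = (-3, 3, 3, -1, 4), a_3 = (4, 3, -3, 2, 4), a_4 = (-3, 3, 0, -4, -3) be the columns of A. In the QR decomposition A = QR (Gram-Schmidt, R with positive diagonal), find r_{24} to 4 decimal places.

r_{24} = 1.8084

e_1 = a_1/‖a_1‖ = (-2, 3, -3, 4, 2)/6.4807 = (-0.3086, 0.4629, -0.4629, 0.6172, 0.3086).
r_{12} = e_1·a_2 = 1.5430.
u_2 = a_2 − 1.5430·e_1 = (-2.5238, 2.2857, 3.7143, -1.9524, 3.5238).
‖u_2‖ = 6.4513, so e_2 = (-0.3912, 0.3543, 0.5757, -0.3026, 0.5462).
r_{24} = e_2·a_4 = 1.8084.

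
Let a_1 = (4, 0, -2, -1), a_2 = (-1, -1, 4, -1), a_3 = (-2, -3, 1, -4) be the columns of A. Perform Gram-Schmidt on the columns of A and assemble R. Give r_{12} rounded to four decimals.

a_1 = (4, 0, -2, -1); ‖a_1‖ = 4.5826, so q_1 = (0.8729, 0.0000, -0.4364, -0.2182).
r_{12} = q_1·a_2 = -2.4004.

r_{12} = -2.4004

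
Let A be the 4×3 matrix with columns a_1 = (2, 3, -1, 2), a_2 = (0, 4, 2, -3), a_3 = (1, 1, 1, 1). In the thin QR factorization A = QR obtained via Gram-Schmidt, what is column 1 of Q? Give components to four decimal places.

e_1 = a_1/‖a_1‖ = (2, 3, -1, 2)/4.2426 = (0.4714, 0.7071, -0.2357, 0.4714).

e_1 = (0.4714, 0.7071, -0.2357, 0.4714)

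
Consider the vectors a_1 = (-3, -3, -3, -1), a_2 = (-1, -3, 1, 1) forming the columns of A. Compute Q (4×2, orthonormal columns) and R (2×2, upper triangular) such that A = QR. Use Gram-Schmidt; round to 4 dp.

e_1 = a_1/‖a_1‖ = (-3, -3, -3, -1)/5.2915 = (-0.5669, -0.5669, -0.5669, -0.1890).
r_{12} = e_1·a_2 = 1.5119.
u_2 = a_2 − 1.5119·e_1 = (-0.1429, -2.1429, 1.8571, 1.2857).
‖u_2‖ = 3.1168, so e_2 = (-0.0458, -0.6875, 0.5959, 0.4125).

Q = [[-0.5669, -0.0458], [-0.5669, -0.6875], [-0.5669, 0.5959], [-0.1890, 0.4125]], R = [[5.2915, 1.5119], [0.0000, 3.1168]]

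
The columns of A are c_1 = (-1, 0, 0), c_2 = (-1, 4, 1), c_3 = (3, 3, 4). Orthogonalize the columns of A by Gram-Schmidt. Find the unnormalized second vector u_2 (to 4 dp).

c_1 = (-1, 0, 0); ‖c_1‖ = 1.0000, so q_1 = (-1.0000, 0.0000, 0.0000).
q_1·c_2 = (-1.0000)·(-1) + 0.0000·4 + 0.0000·1 = 1.0000.
u_2 = c_2 − 1.0000·q_1 = (0.0000, 4.0000, 1.0000).

u_2 = (0.0000, 4.0000, 1.0000)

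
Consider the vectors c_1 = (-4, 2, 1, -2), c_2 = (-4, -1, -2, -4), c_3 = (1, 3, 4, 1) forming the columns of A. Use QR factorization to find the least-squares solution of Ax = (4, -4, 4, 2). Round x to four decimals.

c_1 = (-4, 2, 1, -2); ‖c_1‖ = 5.0000, so q_1 = (-0.8000, 0.4000, 0.2000, -0.4000).
q_1·c_2 = (-0.8000)·(-4) + 0.4000·(-1) + 0.2000·(-2) + (-0.4000)·(-4) = 4.0000.
u_2 = c_2 − 4.0000·q_1 = (-0.8000, -2.6000, -2.8000, -2.4000).
‖u_2‖ = 4.5826, so q_2 = (-0.1746, -0.5674, -0.6110, -0.5237).
q_1·c_3 = (-0.8000)·1 + 0.4000·3 + 0.2000·4 + (-0.4000)·1 = 0.8000; q_2·c_3 = (-0.1746)·1 + (-0.5674)·3 + (-0.6110)·4 + (-0.5237)·1 = -4.8444.
u_3 = c_3 − 0.8000·q_1 + 4.8444·q_2 = (0.7943, -0.0686, 0.8800, -1.2171).
‖u_3‖ = 1.7004, so q_3 = (0.4671, -0.0403, 0.5175, -0.7158).
Qᵀb = (-4.8000, -1.9203, 2.6682).
Back-substitute: x_3 = 2.6682/1.7004 = 1.5692.
x_2 = (-1.9203 + 4.8444·1.5692)/4.5826 = 1.2398.
x_1 = (-4.8000 − 4.0000·1.2398 − 0.8000·1.5692)/5.0000 = -2.2029.

x = (-2.2029, 1.2398, 1.5692)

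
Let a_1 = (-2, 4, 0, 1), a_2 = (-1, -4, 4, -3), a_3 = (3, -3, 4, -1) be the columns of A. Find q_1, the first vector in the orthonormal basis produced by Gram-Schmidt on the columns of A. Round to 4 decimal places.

a_1 = (-2, 4, 0, 1); ‖a_1‖ = 4.5826, so q_1 = (-0.4364, 0.8729, 0.0000, 0.2182).

q_1 = (-0.4364, 0.8729, 0.0000, 0.2182)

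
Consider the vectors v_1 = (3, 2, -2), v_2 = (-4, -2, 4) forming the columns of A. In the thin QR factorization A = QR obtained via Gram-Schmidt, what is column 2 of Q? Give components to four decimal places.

v_1 = (3, 2, -2); ‖v_1‖ = 4.1231, so q_1 = (0.7276, 0.4851, -0.4851).
q_1·v_2 = 0.7276·(-4) + 0.4851·(-2) + (-0.4851)·4 = -5.8209.
u_2 = v_2 + 5.8209·q_1 = (0.2353, 0.8235, 1.1765).
‖u_2‖ = 1.4552, so q_2 = (0.1617, 0.5659, 0.8085).

q_2 = (0.1617, 0.5659, 0.8085)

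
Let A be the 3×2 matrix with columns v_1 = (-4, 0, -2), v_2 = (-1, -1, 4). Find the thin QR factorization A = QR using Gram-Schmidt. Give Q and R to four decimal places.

Q = [[-0.8944, -0.4340], [0.0000, -0.2411], [-0.4472, 0.8680]], R = [[4.4721, -0.8944], [0.0000, 4.1473]]

e_1 = v_1/‖v_1‖ = (-4, 0, -2)/4.4721 = (-0.8944, 0.0000, -0.4472).
r_{12} = e_1·v_2 = -0.8944.
u_2 = v_2 + 0.8944·e_1 = (-1.8000, -1.0000, 3.6000).
‖u_2‖ = 4.1473, so e_2 = (-0.4340, -0.2411, 0.8680).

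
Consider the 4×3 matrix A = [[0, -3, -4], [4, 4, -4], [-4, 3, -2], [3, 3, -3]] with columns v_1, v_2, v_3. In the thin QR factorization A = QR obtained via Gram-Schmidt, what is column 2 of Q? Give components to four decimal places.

v_1 = (0, 4, -4, 3); ‖v_1‖ = 6.4031, so e_1 = (0.0000, 0.6247, -0.6247, 0.4685).
e_1·v_2 = 0.0000·(-3) + 0.6247·4 + (-0.6247)·3 + 0.4685·3 = 2.0303.
u_2 = v_2 − 2.0303·e_1 = (-3.0000, 2.7317, 4.2683, 2.0488).
‖u_2‖ = 6.2352, so e_2 = (-0.4811, 0.4381, 0.6845, 0.3286).

e_2 = (-0.4811, 0.4381, 0.6845, 0.3286)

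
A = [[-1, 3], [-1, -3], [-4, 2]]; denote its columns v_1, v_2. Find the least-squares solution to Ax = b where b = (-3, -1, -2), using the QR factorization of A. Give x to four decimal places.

v_1 = (-1, -1, -4); ‖v_1‖ = 4.2426, so e_1 = (-0.2357, -0.2357, -0.9428).
e_1·v_2 = (-0.2357)·3 + (-0.2357)·(-3) + (-0.9428)·2 = -1.8856.
u_2 = v_2 + 1.8856·e_1 = (2.5556, -3.4444, 0.2222).
‖u_2‖ = 4.2947, so e_2 = (0.5950, -0.8020, 0.0517).
Qᵀb = (2.8284, -1.0866).
Back-substitute: x_2 = -1.0866/4.2947 = -0.2530.
x_1 = (2.8284 + 1.8856·(-0.2530))/4.2426 = 0.5542.

x = (0.5542, -0.2530)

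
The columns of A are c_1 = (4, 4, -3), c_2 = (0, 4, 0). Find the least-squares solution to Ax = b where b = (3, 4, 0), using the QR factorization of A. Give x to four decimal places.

x = (0.4800, 0.5200)

q_1 = c_1/‖c_1‖ = (4, 4, -3)/6.4031 = (0.6247, 0.6247, -0.4685).
r_{12} = q_1·c_2 = 2.4988.
u_2 = c_2 − 2.4988·q_1 = (-1.5610, 2.4390, 1.1707).
‖u_2‖ = 3.1235, so q_2 = (-0.4998, 0.7809, 0.3748).
Qᵀb = (4.3729, 1.6242).
Back-substitute: x_2 = 1.6242/3.1235 = 0.5200.
x_1 = (4.3729 − 2.4988·0.5200)/6.4031 = 0.4800.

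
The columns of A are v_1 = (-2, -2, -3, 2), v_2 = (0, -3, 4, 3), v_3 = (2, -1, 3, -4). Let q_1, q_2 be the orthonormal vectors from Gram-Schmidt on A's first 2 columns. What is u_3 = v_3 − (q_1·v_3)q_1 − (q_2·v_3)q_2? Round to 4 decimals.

v_1 = (-2, -2, -3, 2); ‖v_1‖ = 4.5826, so q_1 = (-0.4364, -0.4364, -0.6547, 0.4364).
q_1·v_2 = (-0.4364)·0 + (-0.4364)·(-3) + (-0.6547)·4 + 0.4364·3 = 0.0000.
u_2 = v_2 + 0.0000·q_1 = (0.0000, -3.0000, 4.0000, 3.0000).
‖u_2‖ = 5.8310, so q_2 = (0.0000, -0.5145, 0.6860, 0.5145).
q_1·v_3 = (-0.4364)·2 + (-0.4364)·(-1) + (-0.6547)·3 + 0.4364·(-4) = -4.1461; q_2·v_3 = (0.0000)·2 + (-0.5145)·(-1) + 0.6860·3 + 0.5145·(-4) = 0.5145.
u_3 = v_3 + 4.1461·q_1 − 0.5145·q_2 = (0.1905, -2.5448, -0.0672, -2.4552).

u_3 = (0.1905, -2.5448, -0.0672, -2.4552)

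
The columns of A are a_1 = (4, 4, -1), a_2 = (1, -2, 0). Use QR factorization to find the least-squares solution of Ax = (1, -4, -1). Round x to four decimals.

a_1 = (4, 4, -1); ‖a_1‖ = 5.7446, so e_1 = (0.6963, 0.6963, -0.1741).
e_1·a_2 = 0.6963·1 + 0.6963·(-2) + (-0.1741)·0 = -0.6963.
u_2 = a_2 + 0.6963·e_1 = (1.4848, -1.5152, -0.1212).
‖u_2‖ = 2.1249, so e_2 = (0.6988, -0.7130, -0.0570).
Qᵀb = (-1.9149, 3.6080).
Back-substitute: x_2 = 3.6080/2.1249 = 1.6980.
x_1 = (-1.9149 + 0.6963·1.6980)/5.7446 = -0.1275.

x = (-0.1275, 1.6980)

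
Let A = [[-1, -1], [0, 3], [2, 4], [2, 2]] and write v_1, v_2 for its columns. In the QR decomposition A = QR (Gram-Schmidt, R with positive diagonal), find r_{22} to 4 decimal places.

q_1 = v_1/‖v_1‖ = (-1, 0, 2, 2)/3.0000 = (-0.3333, 0.0000, 0.6667, 0.6667).
r_{12} = q_1·v_2 = 4.3333.
u_2 = v_2 − 4.3333·q_1 = (0.4444, 3.0000, 1.1111, -0.8889).
r_{22} = ‖u_2‖ = 3.3500.

r_{22} = 3.3500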